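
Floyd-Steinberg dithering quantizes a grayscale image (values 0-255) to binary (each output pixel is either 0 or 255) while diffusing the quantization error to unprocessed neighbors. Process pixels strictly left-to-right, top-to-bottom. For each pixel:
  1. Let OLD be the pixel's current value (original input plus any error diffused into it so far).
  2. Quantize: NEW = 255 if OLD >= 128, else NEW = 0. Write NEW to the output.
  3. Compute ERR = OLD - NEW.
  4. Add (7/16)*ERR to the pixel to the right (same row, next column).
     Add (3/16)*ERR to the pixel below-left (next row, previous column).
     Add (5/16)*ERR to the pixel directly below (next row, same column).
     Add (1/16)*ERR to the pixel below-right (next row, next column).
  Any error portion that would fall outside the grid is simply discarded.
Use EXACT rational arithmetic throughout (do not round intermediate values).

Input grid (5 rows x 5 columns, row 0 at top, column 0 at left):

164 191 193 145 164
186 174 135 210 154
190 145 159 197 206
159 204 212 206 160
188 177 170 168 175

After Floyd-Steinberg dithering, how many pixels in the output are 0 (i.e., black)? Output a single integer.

Answer: 7

Derivation:
(0,0): OLD=164 → NEW=255, ERR=-91
(0,1): OLD=2419/16 → NEW=255, ERR=-1661/16
(0,2): OLD=37781/256 → NEW=255, ERR=-27499/256
(0,3): OLD=401427/4096 → NEW=0, ERR=401427/4096
(0,4): OLD=13557893/65536 → NEW=255, ERR=-3153787/65536
(1,0): OLD=35353/256 → NEW=255, ERR=-29927/256
(1,1): OLD=132271/2048 → NEW=0, ERR=132271/2048
(1,2): OLD=9278299/65536 → NEW=255, ERR=-7433381/65536
(1,3): OLD=45945087/262144 → NEW=255, ERR=-20901633/262144
(1,4): OLD=462226973/4194304 → NEW=0, ERR=462226973/4194304
(2,0): OLD=5425653/32768 → NEW=255, ERR=-2930187/32768
(2,1): OLD=102222807/1048576 → NEW=0, ERR=102222807/1048576
(2,2): OLD=2605369669/16777216 → NEW=255, ERR=-1672820411/16777216
(2,3): OLD=38127297535/268435456 → NEW=255, ERR=-30323743745/268435456
(2,4): OLD=799006415929/4294967296 → NEW=255, ERR=-296210244551/4294967296
(3,0): OLD=2505415845/16777216 → NEW=255, ERR=-1772774235/16777216
(3,1): OLD=22005260481/134217728 → NEW=255, ERR=-12220260159/134217728
(3,2): OLD=540821599003/4294967296 → NEW=0, ERR=540821599003/4294967296
(3,3): OLD=1774898892771/8589934592 → NEW=255, ERR=-415534428189/8589934592
(3,4): OLD=15149029312847/137438953472 → NEW=0, ERR=15149029312847/137438953472
(4,0): OLD=296155175947/2147483648 → NEW=255, ERR=-251453154293/2147483648
(4,1): OLD=7856396189579/68719476736 → NEW=0, ERR=7856396189579/68719476736
(4,2): OLD=268947878491269/1099511627776 → NEW=255, ERR=-11427586591611/1099511627776
(4,3): OLD=3111579148132747/17592186044416 → NEW=255, ERR=-1374428293193333/17592186044416
(4,4): OLD=48481487123302477/281474976710656 → NEW=255, ERR=-23294631937914803/281474976710656
Output grid:
  Row 0: ###.#  (1 black, running=1)
  Row 1: #.##.  (2 black, running=3)
  Row 2: #.###  (1 black, running=4)
  Row 3: ##.#.  (2 black, running=6)
  Row 4: #.###  (1 black, running=7)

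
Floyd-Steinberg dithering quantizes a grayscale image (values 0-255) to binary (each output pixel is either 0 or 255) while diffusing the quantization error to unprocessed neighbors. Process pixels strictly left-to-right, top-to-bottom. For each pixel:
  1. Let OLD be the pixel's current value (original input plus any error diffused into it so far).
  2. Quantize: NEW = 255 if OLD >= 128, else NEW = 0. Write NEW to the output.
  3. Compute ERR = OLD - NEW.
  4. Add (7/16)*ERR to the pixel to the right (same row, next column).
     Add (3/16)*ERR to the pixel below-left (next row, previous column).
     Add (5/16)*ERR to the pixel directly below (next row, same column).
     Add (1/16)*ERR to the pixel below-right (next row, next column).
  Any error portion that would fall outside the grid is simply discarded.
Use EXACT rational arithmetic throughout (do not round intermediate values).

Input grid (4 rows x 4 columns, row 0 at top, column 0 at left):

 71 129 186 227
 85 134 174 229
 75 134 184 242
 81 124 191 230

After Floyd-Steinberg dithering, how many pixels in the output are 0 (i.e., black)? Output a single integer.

(0,0): OLD=71 → NEW=0, ERR=71
(0,1): OLD=2561/16 → NEW=255, ERR=-1519/16
(0,2): OLD=36983/256 → NEW=255, ERR=-28297/256
(0,3): OLD=731713/4096 → NEW=255, ERR=-312767/4096
(1,0): OLD=22883/256 → NEW=0, ERR=22883/256
(1,1): OLD=260405/2048 → NEW=0, ERR=260405/2048
(1,2): OLD=11458009/65536 → NEW=255, ERR=-5253671/65536
(1,3): OLD=171082815/1048576 → NEW=255, ERR=-96304065/1048576
(2,0): OLD=4154135/32768 → NEW=0, ERR=4154135/32768
(2,1): OLD=230428909/1048576 → NEW=255, ERR=-36957971/1048576
(2,2): OLD=281552929/2097152 → NEW=255, ERR=-253220831/2097152
(2,3): OLD=5216468605/33554432 → NEW=255, ERR=-3339911555/33554432
(3,0): OLD=1912742183/16777216 → NEW=0, ERR=1912742183/16777216
(3,1): OLD=39768171321/268435456 → NEW=255, ERR=-28682869959/268435456
(3,2): OLD=367878214087/4294967296 → NEW=0, ERR=367878214087/4294967296
(3,3): OLD=15724487490801/68719476736 → NEW=255, ERR=-1798979076879/68719476736
Output grid:
  Row 0: .###  (1 black, running=1)
  Row 1: ..##  (2 black, running=3)
  Row 2: .###  (1 black, running=4)
  Row 3: .#.#  (2 black, running=6)

Answer: 6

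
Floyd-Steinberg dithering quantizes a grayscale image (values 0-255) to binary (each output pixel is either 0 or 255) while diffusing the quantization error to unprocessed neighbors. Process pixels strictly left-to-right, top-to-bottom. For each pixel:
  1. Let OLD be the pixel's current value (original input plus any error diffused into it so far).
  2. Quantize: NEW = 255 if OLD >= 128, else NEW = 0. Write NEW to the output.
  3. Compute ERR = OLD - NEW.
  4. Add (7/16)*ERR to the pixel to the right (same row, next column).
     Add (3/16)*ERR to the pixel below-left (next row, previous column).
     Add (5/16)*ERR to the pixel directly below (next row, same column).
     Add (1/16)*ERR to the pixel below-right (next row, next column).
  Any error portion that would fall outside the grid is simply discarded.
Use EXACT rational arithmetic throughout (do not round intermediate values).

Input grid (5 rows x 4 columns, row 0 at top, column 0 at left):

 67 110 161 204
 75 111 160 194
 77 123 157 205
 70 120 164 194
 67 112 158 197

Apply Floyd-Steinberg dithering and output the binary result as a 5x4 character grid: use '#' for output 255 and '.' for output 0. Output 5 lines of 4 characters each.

(0,0): OLD=67 → NEW=0, ERR=67
(0,1): OLD=2229/16 → NEW=255, ERR=-1851/16
(0,2): OLD=28259/256 → NEW=0, ERR=28259/256
(0,3): OLD=1033397/4096 → NEW=255, ERR=-11083/4096
(1,0): OLD=19007/256 → NEW=0, ERR=19007/256
(1,1): OLD=270777/2048 → NEW=255, ERR=-251463/2048
(1,2): OLD=8718893/65536 → NEW=255, ERR=-7992787/65536
(1,3): OLD=153821899/1048576 → NEW=255, ERR=-113564981/1048576
(2,0): OLD=2529027/32768 → NEW=0, ERR=2529027/32768
(2,1): OLD=105034577/1048576 → NEW=0, ERR=105034577/1048576
(2,2): OLD=282549749/2097152 → NEW=255, ERR=-252224011/2097152
(2,3): OLD=3721671489/33554432 → NEW=0, ERR=3721671489/33554432
(3,0): OLD=1894153171/16777216 → NEW=0, ERR=1894153171/16777216
(3,1): OLD=49115578637/268435456 → NEW=255, ERR=-19335462643/268435456
(3,2): OLD=523811998451/4294967296 → NEW=0, ERR=523811998451/4294967296
(3,3): OLD=18863577454373/68719476736 → NEW=255, ERR=1340110886693/68719476736
(4,0): OLD=381288674583/4294967296 → NEW=0, ERR=381288674583/4294967296
(4,1): OLD=5437552156101/34359738368 → NEW=255, ERR=-3324181127739/34359738368
(4,2): OLD=168159715499813/1099511627776 → NEW=255, ERR=-112215749583067/1099511627776
(4,3): OLD=2921455146207379/17592186044416 → NEW=255, ERR=-1564552295118701/17592186044416
Row 0: .#.#
Row 1: .###
Row 2: ..#.
Row 3: .#.#
Row 4: .###

Answer: .#.#
.###
..#.
.#.#
.###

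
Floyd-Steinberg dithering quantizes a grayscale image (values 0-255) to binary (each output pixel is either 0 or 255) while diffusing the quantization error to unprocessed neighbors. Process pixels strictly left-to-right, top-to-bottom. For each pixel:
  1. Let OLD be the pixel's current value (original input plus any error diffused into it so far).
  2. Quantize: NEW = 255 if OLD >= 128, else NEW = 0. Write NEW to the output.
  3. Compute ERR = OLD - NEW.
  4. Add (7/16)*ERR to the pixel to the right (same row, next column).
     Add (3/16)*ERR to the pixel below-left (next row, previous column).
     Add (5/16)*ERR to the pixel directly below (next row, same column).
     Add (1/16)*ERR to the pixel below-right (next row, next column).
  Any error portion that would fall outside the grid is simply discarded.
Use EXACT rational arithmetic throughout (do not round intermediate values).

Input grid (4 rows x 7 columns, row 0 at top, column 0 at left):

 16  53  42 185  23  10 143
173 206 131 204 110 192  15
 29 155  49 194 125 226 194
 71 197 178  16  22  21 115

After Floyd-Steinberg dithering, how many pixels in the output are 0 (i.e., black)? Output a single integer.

(0,0): OLD=16 → NEW=0, ERR=16
(0,1): OLD=60 → NEW=0, ERR=60
(0,2): OLD=273/4 → NEW=0, ERR=273/4
(0,3): OLD=13751/64 → NEW=255, ERR=-2569/64
(0,4): OLD=5569/1024 → NEW=0, ERR=5569/1024
(0,5): OLD=202823/16384 → NEW=0, ERR=202823/16384
(0,6): OLD=38906353/262144 → NEW=255, ERR=-27940367/262144
(1,0): OLD=757/4 → NEW=255, ERR=-263/4
(1,1): OLD=6713/32 → NEW=255, ERR=-1447/32
(1,2): OLD=131859/1024 → NEW=255, ERR=-129261/1024
(1,3): OLD=289823/2048 → NEW=255, ERR=-232417/2048
(1,4): OLD=16216813/262144 → NEW=0, ERR=16216813/262144
(1,5): OLD=426327231/2097152 → NEW=255, ERR=-108446529/2097152
(1,6): OLD=-1347462559/33554432 → NEW=0, ERR=-1347462559/33554432
(2,0): OLD=-13/512 → NEW=0, ERR=-13/512
(2,1): OLD=1852707/16384 → NEW=0, ERR=1852707/16384
(2,2): OLD=9154253/262144 → NEW=0, ERR=9154253/262144
(2,3): OLD=372293745/2097152 → NEW=255, ERR=-162480015/2097152
(2,4): OLD=785570455/8388608 → NEW=0, ERR=785570455/8388608
(2,5): OLD=132686440919/536870912 → NEW=255, ERR=-4215641641/536870912
(2,6): OLD=1501378503217/8589934592 → NEW=255, ERR=-689054817743/8589934592
(3,0): OLD=24168265/262144 → NEW=0, ERR=24168265/262144
(3,1): OLD=585564203/2097152 → NEW=255, ERR=50790443/2097152
(3,2): OLD=805512321/4194304 → NEW=255, ERR=-264035199/4194304
(3,3): OLD=-2148961977/134217728 → NEW=0, ERR=-2148961977/134217728
(3,4): OLD=325948362505/8589934592 → NEW=0, ERR=325948362505/8589934592
(3,5): OLD=1783932460929/68719476736 → NEW=0, ERR=1783932460929/68719476736
(3,6): OLD=110829569580975/1099511627776 → NEW=0, ERR=110829569580975/1099511627776
Output grid:
  Row 0: ...#..#  (5 black, running=5)
  Row 1: ####.#.  (2 black, running=7)
  Row 2: ...#.##  (4 black, running=11)
  Row 3: .##....  (5 black, running=16)

Answer: 16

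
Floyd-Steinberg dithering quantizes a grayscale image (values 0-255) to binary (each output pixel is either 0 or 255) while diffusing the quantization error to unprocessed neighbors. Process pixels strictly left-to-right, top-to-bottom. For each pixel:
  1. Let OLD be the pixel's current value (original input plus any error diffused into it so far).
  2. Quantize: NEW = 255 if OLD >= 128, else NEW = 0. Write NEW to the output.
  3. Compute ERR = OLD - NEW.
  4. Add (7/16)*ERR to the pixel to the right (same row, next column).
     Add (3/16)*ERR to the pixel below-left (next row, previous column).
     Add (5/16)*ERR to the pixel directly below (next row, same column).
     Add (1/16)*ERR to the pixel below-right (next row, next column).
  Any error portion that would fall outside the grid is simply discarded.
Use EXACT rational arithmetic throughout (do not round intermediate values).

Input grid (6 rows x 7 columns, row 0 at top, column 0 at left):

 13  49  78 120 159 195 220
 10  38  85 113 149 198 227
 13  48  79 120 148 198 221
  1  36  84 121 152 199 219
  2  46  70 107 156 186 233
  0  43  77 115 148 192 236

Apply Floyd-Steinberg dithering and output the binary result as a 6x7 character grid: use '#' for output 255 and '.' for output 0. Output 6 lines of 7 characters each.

(0,0): OLD=13 → NEW=0, ERR=13
(0,1): OLD=875/16 → NEW=0, ERR=875/16
(0,2): OLD=26093/256 → NEW=0, ERR=26093/256
(0,3): OLD=674171/4096 → NEW=255, ERR=-370309/4096
(0,4): OLD=7828061/65536 → NEW=0, ERR=7828061/65536
(0,5): OLD=259268747/1048576 → NEW=255, ERR=-8118133/1048576
(0,6): OLD=3634160589/16777216 → NEW=255, ERR=-644029491/16777216
(1,0): OLD=6225/256 → NEW=0, ERR=6225/256
(1,1): OLD=175415/2048 → NEW=0, ERR=175415/2048
(1,2): OLD=9226883/65536 → NEW=255, ERR=-7484797/65536
(1,3): OLD=16658695/262144 → NEW=0, ERR=16658695/262144
(1,4): OLD=3473340021/16777216 → NEW=255, ERR=-804850059/16777216
(1,5): OLD=23469357189/134217728 → NEW=255, ERR=-10756163451/134217728
(1,6): OLD=385385343275/2147483648 → NEW=255, ERR=-162222986965/2147483648
(2,0): OLD=1201229/32768 → NEW=0, ERR=1201229/32768
(2,1): OLD=74354463/1048576 → NEW=0, ERR=74354463/1048576
(2,2): OLD=1536814365/16777216 → NEW=0, ERR=1536814365/16777216
(2,3): OLD=21985039733/134217728 → NEW=255, ERR=-12240480907/134217728
(2,4): OLD=88105486341/1073741824 → NEW=0, ERR=88105486341/1073741824
(2,5): OLD=6586522161111/34359738368 → NEW=255, ERR=-2175211122729/34359738368
(2,6): OLD=90538140209489/549755813888 → NEW=255, ERR=-49649592331951/549755813888
(3,0): OLD=432037245/16777216 → NEW=0, ERR=432037245/16777216
(3,1): OLD=11930883257/134217728 → NEW=0, ERR=11930883257/134217728
(3,2): OLD=149086656187/1073741824 → NEW=255, ERR=-124717508933/1073741824
(3,3): OLD=269698737709/4294967296 → NEW=0, ERR=269698737709/4294967296
(3,4): OLD=103103694356861/549755813888 → NEW=255, ERR=-37084038184579/549755813888
(3,5): OLD=606489293159879/4398046511104 → NEW=255, ERR=-515012567171641/4398046511104
(3,6): OLD=9541256287719577/70368744177664 → NEW=255, ERR=-8402773477584743/70368744177664
(4,0): OLD=57369106867/2147483648 → NEW=0, ERR=57369106867/2147483648
(4,1): OLD=2243598087319/34359738368 → NEW=0, ERR=2243598087319/34359738368
(4,2): OLD=43760367972921/549755813888 → NEW=0, ERR=43760367972921/549755813888
(4,3): OLD=622502121096515/4398046511104 → NEW=255, ERR=-498999739235005/4398046511104
(4,4): OLD=2366149097793241/35184372088832 → NEW=0, ERR=2366149097793241/35184372088832
(4,5): OLD=171387387347721817/1125899906842624 → NEW=255, ERR=-115717088897147303/1125899906842624
(4,6): OLD=2583270135026551615/18014398509481984 → NEW=255, ERR=-2010401484891354305/18014398509481984
(5,0): OLD=11320322811317/549755813888 → NEW=0, ERR=11320322811317/549755813888
(5,1): OLD=391464850948199/4398046511104 → NEW=0, ERR=391464850948199/4398046511104
(5,2): OLD=4349621657353089/35184372088832 → NEW=0, ERR=4349621657353089/35184372088832
(5,3): OLD=42562858759584485/281474976710656 → NEW=255, ERR=-29213260301632795/281474976710656
(5,4): OLD=1751848346668930743/18014398509481984 → NEW=0, ERR=1751848346668930743/18014398509481984
(5,5): OLD=26763033709717731143/144115188075855872 → NEW=255, ERR=-9986339249625516217/144115188075855872
(5,6): OLD=379046728652564132169/2305843009213693952 → NEW=255, ERR=-208943238696927825591/2305843009213693952
Row 0: ...#.##
Row 1: ..#.###
Row 2: ...#.##
Row 3: ..#.###
Row 4: ...#.##
Row 5: ...#.##

Answer: ...#.##
..#.###
...#.##
..#.###
...#.##
...#.##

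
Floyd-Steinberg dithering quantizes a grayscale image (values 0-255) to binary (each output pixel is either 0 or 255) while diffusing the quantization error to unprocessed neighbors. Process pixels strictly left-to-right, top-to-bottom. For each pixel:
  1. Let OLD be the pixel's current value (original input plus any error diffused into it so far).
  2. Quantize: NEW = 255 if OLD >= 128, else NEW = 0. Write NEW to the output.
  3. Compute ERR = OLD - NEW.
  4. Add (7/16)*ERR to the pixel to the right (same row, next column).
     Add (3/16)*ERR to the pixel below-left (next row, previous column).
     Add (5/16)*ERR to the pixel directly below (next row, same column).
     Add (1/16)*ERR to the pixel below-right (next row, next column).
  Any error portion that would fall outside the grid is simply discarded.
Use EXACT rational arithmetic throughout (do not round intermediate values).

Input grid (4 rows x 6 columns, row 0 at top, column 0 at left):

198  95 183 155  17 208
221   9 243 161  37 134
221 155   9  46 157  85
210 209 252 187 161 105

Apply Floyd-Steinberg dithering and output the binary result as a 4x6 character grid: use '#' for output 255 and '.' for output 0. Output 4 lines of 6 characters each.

Answer: #.##.#
#.#..#
#...#.
#####.

Derivation:
(0,0): OLD=198 → NEW=255, ERR=-57
(0,1): OLD=1121/16 → NEW=0, ERR=1121/16
(0,2): OLD=54695/256 → NEW=255, ERR=-10585/256
(0,3): OLD=560785/4096 → NEW=255, ERR=-483695/4096
(0,4): OLD=-2271753/65536 → NEW=0, ERR=-2271753/65536
(0,5): OLD=202201537/1048576 → NEW=255, ERR=-65185343/1048576
(1,0): OLD=55379/256 → NEW=255, ERR=-9901/256
(1,1): OLD=5445/2048 → NEW=0, ERR=5445/2048
(1,2): OLD=13990569/65536 → NEW=255, ERR=-2721111/65536
(1,3): OLD=25388085/262144 → NEW=0, ERR=25388085/262144
(1,4): OLD=830501183/16777216 → NEW=0, ERR=830501183/16777216
(1,5): OLD=35987463177/268435456 → NEW=255, ERR=-32463578103/268435456
(2,0): OLD=6862023/32768 → NEW=255, ERR=-1493817/32768
(2,1): OLD=131789053/1048576 → NEW=0, ERR=131789053/1048576
(2,2): OLD=1163274295/16777216 → NEW=0, ERR=1163274295/16777216
(2,3): OLD=15205018687/134217728 → NEW=0, ERR=15205018687/134217728
(2,4): OLD=882226886461/4294967296 → NEW=255, ERR=-212989774019/4294967296
(2,5): OLD=1965749159035/68719476736 → NEW=0, ERR=1965749159035/68719476736
(3,0): OLD=3679571799/16777216 → NEW=255, ERR=-598618281/16777216
(3,1): OLD=32590397579/134217728 → NEW=255, ERR=-1635123061/134217728
(3,2): OLD=319367522257/1073741824 → NEW=255, ERR=45563357137/1073741824
(3,3): OLD=16217948036851/68719476736 → NEW=255, ERR=-1305518530829/68719476736
(3,4): OLD=82262888739731/549755813888 → NEW=255, ERR=-57924843801709/549755813888
(3,5): OLD=569483136006845/8796093022208 → NEW=0, ERR=569483136006845/8796093022208
Row 0: #.##.#
Row 1: #.#..#
Row 2: #...#.
Row 3: #####.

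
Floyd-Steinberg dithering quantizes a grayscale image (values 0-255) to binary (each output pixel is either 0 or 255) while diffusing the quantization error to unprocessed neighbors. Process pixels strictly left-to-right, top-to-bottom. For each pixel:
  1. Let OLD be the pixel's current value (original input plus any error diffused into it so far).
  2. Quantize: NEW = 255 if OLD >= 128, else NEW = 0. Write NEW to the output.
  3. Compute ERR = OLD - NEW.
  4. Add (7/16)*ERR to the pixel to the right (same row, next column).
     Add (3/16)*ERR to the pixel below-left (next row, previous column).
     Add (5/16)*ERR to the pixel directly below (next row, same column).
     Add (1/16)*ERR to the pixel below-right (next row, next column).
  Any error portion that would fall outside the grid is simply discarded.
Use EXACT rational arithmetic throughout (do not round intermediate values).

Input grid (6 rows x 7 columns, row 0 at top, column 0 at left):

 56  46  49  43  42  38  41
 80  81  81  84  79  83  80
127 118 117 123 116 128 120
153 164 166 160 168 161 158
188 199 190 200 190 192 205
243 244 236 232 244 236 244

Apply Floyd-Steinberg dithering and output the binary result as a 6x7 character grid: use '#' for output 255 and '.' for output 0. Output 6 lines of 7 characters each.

(0,0): OLD=56 → NEW=0, ERR=56
(0,1): OLD=141/2 → NEW=0, ERR=141/2
(0,2): OLD=2555/32 → NEW=0, ERR=2555/32
(0,3): OLD=39901/512 → NEW=0, ERR=39901/512
(0,4): OLD=623371/8192 → NEW=0, ERR=623371/8192
(0,5): OLD=9344333/131072 → NEW=0, ERR=9344333/131072
(0,6): OLD=151393563/2097152 → NEW=0, ERR=151393563/2097152
(1,0): OLD=3543/32 → NEW=0, ERR=3543/32
(1,1): OLD=43505/256 → NEW=255, ERR=-21775/256
(1,2): OLD=718901/8192 → NEW=0, ERR=718901/8192
(1,3): OLD=5439657/32768 → NEW=255, ERR=-2916183/32768
(1,4): OLD=172139219/2097152 → NEW=0, ERR=172139219/2097152
(1,5): OLD=2675651347/16777216 → NEW=255, ERR=-1602538733/16777216
(1,6): OLD=17508882493/268435456 → NEW=0, ERR=17508882493/268435456
(2,0): OLD=596587/4096 → NEW=255, ERR=-447893/4096
(2,1): OLD=8775705/131072 → NEW=0, ERR=8775705/131072
(2,2): OLD=318165803/2097152 → NEW=255, ERR=-216607957/2097152
(2,3): OLD=1189108595/16777216 → NEW=0, ERR=1189108595/16777216
(2,4): OLD=20023569963/134217728 → NEW=255, ERR=-14201950677/134217728
(2,5): OLD=297285873281/4294967296 → NEW=0, ERR=297285873281/4294967296
(2,6): OLD=11317799005079/68719476736 → NEW=255, ERR=-6205667562601/68719476736
(3,0): OLD=275528491/2097152 → NEW=255, ERR=-259245269/2097152
(3,1): OLD=1755560639/16777216 → NEW=0, ERR=1755560639/16777216
(3,2): OLD=26437753957/134217728 → NEW=255, ERR=-7787766683/134217728
(3,3): OLD=70044649855/536870912 → NEW=255, ERR=-66857432705/536870912
(3,4): OLD=6724813172011/68719476736 → NEW=0, ERR=6724813172011/68719476736
(3,5): OLD=110994766352033/549755813888 → NEW=255, ERR=-29192966189407/549755813888
(3,6): OLD=975257823458943/8796093022208 → NEW=0, ERR=975257823458943/8796093022208
(4,0): OLD=45362736885/268435456 → NEW=255, ERR=-23088304395/268435456
(4,1): OLD=753615217729/4294967296 → NEW=255, ERR=-341601442751/4294967296
(4,2): OLD=8264292949967/68719476736 → NEW=0, ERR=8264292949967/68719476736
(4,3): OLD=125575361124053/549755813888 → NEW=255, ERR=-14612371417387/549755813888
(4,4): OLD=840961345760055/4398046511104 → NEW=255, ERR=-280540514571465/4398046511104
(4,5): OLD=24545142821464143/140737488355328 → NEW=255, ERR=-11342916709144497/140737488355328
(4,6): OLD=452765771373691609/2251799813685248 → NEW=255, ERR=-121443181116046631/2251799813685248
(5,0): OLD=13826964166995/68719476736 → NEW=255, ERR=-3696502400685/68719476736
(5,1): OLD=116979738938625/549755813888 → NEW=255, ERR=-23207993602815/549755813888
(5,2): OLD=1078215808547887/4398046511104 → NEW=255, ERR=-43286051783633/4398046511104
(5,3): OLD=7562672317560315/35184372088832 → NEW=255, ERR=-1409342565091845/35184372088832
(5,4): OLD=427321563174909889/2251799813685248 → NEW=255, ERR=-146887389314828351/2251799813685248
(5,5): OLD=3029592373865704129/18014398509481984 → NEW=255, ERR=-1564079246052201791/18014398509481984
(5,6): OLD=53070036475239892143/288230376151711744 → NEW=255, ERR=-20428709443446602577/288230376151711744
Row 0: .......
Row 1: .#.#.#.
Row 2: #.#.#.#
Row 3: #.##.#.
Row 4: ##.####
Row 5: #######

Answer: .......
.#.#.#.
#.#.#.#
#.##.#.
##.####
#######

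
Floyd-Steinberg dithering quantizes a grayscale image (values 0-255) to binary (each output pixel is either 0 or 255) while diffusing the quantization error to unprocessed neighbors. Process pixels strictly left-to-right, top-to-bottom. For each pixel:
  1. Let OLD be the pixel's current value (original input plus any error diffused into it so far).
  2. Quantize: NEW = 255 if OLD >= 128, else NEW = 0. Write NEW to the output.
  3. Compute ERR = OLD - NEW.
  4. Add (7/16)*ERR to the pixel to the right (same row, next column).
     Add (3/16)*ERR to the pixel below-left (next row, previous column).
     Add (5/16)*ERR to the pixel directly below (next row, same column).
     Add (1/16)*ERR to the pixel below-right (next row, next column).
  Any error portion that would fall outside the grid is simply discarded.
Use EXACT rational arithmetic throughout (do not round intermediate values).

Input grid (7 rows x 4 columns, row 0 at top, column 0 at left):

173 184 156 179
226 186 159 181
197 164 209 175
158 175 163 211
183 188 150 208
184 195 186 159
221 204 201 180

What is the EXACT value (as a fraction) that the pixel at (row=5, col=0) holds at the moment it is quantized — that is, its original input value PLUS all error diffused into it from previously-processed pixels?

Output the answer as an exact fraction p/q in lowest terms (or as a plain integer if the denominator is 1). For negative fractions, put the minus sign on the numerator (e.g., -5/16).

Answer: 38799951453171/274877906944

Derivation:
(0,0): OLD=173 → NEW=255, ERR=-82
(0,1): OLD=1185/8 → NEW=255, ERR=-855/8
(0,2): OLD=13983/128 → NEW=0, ERR=13983/128
(0,3): OLD=464473/2048 → NEW=255, ERR=-57767/2048
(1,0): OLD=23083/128 → NEW=255, ERR=-9557/128
(1,1): OLD=138541/1024 → NEW=255, ERR=-122579/1024
(1,2): OLD=4220465/32768 → NEW=255, ERR=-4135375/32768
(1,3): OLD=64906791/524288 → NEW=0, ERR=64906791/524288
(2,0): OLD=2477631/16384 → NEW=255, ERR=-1700289/16384
(2,1): OLD=27713829/524288 → NEW=0, ERR=27713829/524288
(2,2): OLD=218543225/1048576 → NEW=255, ERR=-48843655/1048576
(2,3): OLD=3110843125/16777216 → NEW=255, ERR=-1167346955/16777216
(3,0): OLD=1136495311/8388608 → NEW=255, ERR=-1002599729/8388608
(3,1): OLD=16644214929/134217728 → NEW=0, ERR=16644214929/134217728
(3,2): OLD=414367813231/2147483648 → NEW=255, ERR=-133240517009/2147483648
(3,3): OLD=5470087319945/34359738368 → NEW=255, ERR=-3291645963895/34359738368
(4,0): OLD=362714174051/2147483648 → NEW=255, ERR=-184894156189/2147483648
(4,1): OLD=2920260916265/17179869184 → NEW=255, ERR=-1460605725655/17179869184
(4,2): OLD=45741631693449/549755813888 → NEW=0, ERR=45741631693449/549755813888
(4,3): OLD=1852337521007503/8796093022208 → NEW=255, ERR=-390666199655537/8796093022208
(5,0): OLD=38799951453171/274877906944 → NEW=255, ERR=-31293914817549/274877906944
Target (5,0): original=184, with diffused error = 38799951453171/274877906944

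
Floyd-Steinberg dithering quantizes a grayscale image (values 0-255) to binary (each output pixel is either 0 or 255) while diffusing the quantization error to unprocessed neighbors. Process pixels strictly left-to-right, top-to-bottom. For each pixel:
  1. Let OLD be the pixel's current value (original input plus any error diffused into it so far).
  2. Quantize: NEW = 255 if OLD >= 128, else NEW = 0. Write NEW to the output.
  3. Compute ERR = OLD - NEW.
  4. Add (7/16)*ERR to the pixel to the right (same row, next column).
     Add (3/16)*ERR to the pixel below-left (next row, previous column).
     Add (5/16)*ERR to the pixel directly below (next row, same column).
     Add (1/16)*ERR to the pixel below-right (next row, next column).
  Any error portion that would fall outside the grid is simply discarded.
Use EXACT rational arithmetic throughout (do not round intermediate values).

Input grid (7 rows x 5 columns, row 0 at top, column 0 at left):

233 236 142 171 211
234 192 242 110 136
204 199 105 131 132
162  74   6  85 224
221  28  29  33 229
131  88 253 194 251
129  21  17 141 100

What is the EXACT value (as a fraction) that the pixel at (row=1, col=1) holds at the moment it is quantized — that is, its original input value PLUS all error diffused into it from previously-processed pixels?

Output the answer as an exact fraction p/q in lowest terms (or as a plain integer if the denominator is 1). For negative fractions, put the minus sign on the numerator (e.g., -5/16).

(0,0): OLD=233 → NEW=255, ERR=-22
(0,1): OLD=1811/8 → NEW=255, ERR=-229/8
(0,2): OLD=16573/128 → NEW=255, ERR=-16067/128
(0,3): OLD=237739/2048 → NEW=0, ERR=237739/2048
(0,4): OLD=8578221/32768 → NEW=255, ERR=222381/32768
(1,0): OLD=28385/128 → NEW=255, ERR=-4255/128
(1,1): OLD=147047/1024 → NEW=255, ERR=-114073/1024
Target (1,1): original=192, with diffused error = 147047/1024

Answer: 147047/1024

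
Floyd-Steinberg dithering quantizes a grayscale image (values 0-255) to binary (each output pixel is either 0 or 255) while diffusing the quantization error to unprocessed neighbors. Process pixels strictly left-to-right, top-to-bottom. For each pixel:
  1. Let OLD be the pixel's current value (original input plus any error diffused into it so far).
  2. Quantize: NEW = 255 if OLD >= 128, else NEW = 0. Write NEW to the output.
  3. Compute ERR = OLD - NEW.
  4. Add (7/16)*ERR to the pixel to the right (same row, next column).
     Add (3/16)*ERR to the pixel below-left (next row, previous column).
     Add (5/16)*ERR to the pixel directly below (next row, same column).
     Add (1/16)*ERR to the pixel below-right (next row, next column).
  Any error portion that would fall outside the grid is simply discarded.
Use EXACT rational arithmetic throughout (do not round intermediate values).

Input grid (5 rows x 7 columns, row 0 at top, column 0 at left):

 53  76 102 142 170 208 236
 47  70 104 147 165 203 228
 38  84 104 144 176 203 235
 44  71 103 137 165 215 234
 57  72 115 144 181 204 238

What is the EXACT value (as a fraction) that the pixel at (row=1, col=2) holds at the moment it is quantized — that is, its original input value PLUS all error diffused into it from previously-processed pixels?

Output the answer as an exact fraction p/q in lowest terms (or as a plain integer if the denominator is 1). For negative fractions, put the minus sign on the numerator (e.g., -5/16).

(0,0): OLD=53 → NEW=0, ERR=53
(0,1): OLD=1587/16 → NEW=0, ERR=1587/16
(0,2): OLD=37221/256 → NEW=255, ERR=-28059/256
(0,3): OLD=385219/4096 → NEW=0, ERR=385219/4096
(0,4): OLD=13837653/65536 → NEW=255, ERR=-2874027/65536
(0,5): OLD=197985619/1048576 → NEW=255, ERR=-69401261/1048576
(0,6): OLD=3473614149/16777216 → NEW=255, ERR=-804575931/16777216
(1,0): OLD=21033/256 → NEW=0, ERR=21033/256
(1,1): OLD=245151/2048 → NEW=0, ERR=245151/2048
(1,2): OLD=9565067/65536 → NEW=255, ERR=-7146613/65536
Target (1,2): original=104, with diffused error = 9565067/65536

Answer: 9565067/65536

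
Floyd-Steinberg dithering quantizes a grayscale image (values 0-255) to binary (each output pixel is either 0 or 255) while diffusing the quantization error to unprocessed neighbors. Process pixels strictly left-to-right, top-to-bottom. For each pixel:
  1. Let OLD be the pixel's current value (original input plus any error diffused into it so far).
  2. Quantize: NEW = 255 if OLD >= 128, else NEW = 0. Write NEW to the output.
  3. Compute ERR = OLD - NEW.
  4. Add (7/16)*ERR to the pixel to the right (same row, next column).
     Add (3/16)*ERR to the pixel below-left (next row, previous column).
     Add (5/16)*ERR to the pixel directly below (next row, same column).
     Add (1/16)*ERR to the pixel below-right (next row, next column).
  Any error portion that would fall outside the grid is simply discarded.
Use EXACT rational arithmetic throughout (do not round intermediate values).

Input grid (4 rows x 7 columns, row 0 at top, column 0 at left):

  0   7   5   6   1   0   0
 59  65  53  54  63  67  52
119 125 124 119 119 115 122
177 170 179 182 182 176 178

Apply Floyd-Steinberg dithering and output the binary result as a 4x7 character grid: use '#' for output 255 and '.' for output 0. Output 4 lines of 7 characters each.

Answer: .......
.......
##.###.
.###.##

Derivation:
(0,0): OLD=0 → NEW=0, ERR=0
(0,1): OLD=7 → NEW=0, ERR=7
(0,2): OLD=129/16 → NEW=0, ERR=129/16
(0,3): OLD=2439/256 → NEW=0, ERR=2439/256
(0,4): OLD=21169/4096 → NEW=0, ERR=21169/4096
(0,5): OLD=148183/65536 → NEW=0, ERR=148183/65536
(0,6): OLD=1037281/1048576 → NEW=0, ERR=1037281/1048576
(1,0): OLD=965/16 → NEW=0, ERR=965/16
(1,1): OLD=12171/128 → NEW=0, ERR=12171/128
(1,2): OLD=406911/4096 → NEW=0, ERR=406911/4096
(1,3): OLD=1669743/16384 → NEW=0, ERR=1669743/16384
(1,4): OLD=115575545/1048576 → NEW=0, ERR=115575545/1048576
(1,5): OLD=976744017/8388608 → NEW=0, ERR=976744017/8388608
(1,6): OLD=13876988639/134217728 → NEW=0, ERR=13876988639/134217728
(2,0): OLD=318825/2048 → NEW=255, ERR=-203415/2048
(2,1): OLD=8759323/65536 → NEW=255, ERR=-7952357/65536
(2,2): OLD=133178273/1048576 → NEW=0, ERR=133178273/1048576
(2,3): OLD=1956975113/8388608 → NEW=255, ERR=-182119927/8388608
(2,4): OLD=11552616205/67108864 → NEW=255, ERR=-5560144115/67108864
(2,5): OLD=303682758947/2147483648 → NEW=255, ERR=-243925571293/2147483648
(2,6): OLD=3844614641317/34359738368 → NEW=0, ERR=3844614641317/34359738368
(3,0): OLD=129194481/1048576 → NEW=0, ERR=129194481/1048576
(3,1): OLD=1707842933/8388608 → NEW=255, ERR=-431252107/8388608
(3,2): OLD=12384539003/67108864 → NEW=255, ERR=-4728221317/67108864
(3,3): OLD=36720410699/268435456 → NEW=255, ERR=-31730630581/268435456
(3,4): OLD=2808534596849/34359738368 → NEW=0, ERR=2808534596849/34359738368
(3,5): OLD=52794884927931/274877906944 → NEW=255, ERR=-17298981342789/274877906944
(3,6): OLD=784321522104165/4398046511104 → NEW=255, ERR=-337180338227355/4398046511104
Row 0: .......
Row 1: .......
Row 2: ##.###.
Row 3: .###.##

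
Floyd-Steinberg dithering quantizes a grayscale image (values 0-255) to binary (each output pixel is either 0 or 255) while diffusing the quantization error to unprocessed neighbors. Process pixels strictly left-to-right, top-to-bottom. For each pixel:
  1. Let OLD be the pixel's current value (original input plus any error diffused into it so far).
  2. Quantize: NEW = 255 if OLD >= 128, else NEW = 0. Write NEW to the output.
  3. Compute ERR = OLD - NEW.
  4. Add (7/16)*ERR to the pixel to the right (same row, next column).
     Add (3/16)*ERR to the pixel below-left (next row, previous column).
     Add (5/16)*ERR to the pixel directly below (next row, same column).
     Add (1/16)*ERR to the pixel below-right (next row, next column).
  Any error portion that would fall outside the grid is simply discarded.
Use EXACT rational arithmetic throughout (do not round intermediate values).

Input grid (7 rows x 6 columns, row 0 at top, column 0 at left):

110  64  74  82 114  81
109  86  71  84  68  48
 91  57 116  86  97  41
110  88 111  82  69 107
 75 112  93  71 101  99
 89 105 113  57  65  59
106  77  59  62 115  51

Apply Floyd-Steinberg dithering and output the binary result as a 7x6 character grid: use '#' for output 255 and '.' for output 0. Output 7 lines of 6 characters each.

(0,0): OLD=110 → NEW=0, ERR=110
(0,1): OLD=897/8 → NEW=0, ERR=897/8
(0,2): OLD=15751/128 → NEW=0, ERR=15751/128
(0,3): OLD=278193/2048 → NEW=255, ERR=-244047/2048
(0,4): OLD=2027223/32768 → NEW=0, ERR=2027223/32768
(0,5): OLD=56657889/524288 → NEW=0, ERR=56657889/524288
(1,0): OLD=21043/128 → NEW=255, ERR=-11597/128
(1,1): OLD=114021/1024 → NEW=0, ERR=114021/1024
(1,2): OLD=4680393/32768 → NEW=255, ERR=-3675447/32768
(1,3): OLD=2225557/131072 → NEW=0, ERR=2225557/131072
(1,4): OLD=902416415/8388608 → NEW=0, ERR=902416415/8388608
(1,5): OLD=17810966057/134217728 → NEW=255, ERR=-16414554583/134217728
(2,0): OLD=1369127/16384 → NEW=0, ERR=1369127/16384
(2,1): OLD=53300381/524288 → NEW=0, ERR=53300381/524288
(2,2): OLD=1137230871/8388608 → NEW=255, ERR=-1001864169/8388608
(2,3): OLD=3504094239/67108864 → NEW=0, ERR=3504094239/67108864
(2,4): OLD=282591853021/2147483648 → NEW=255, ERR=-265016477219/2147483648
(2,5): OLD=-1528511831845/34359738368 → NEW=0, ERR=-1528511831845/34359738368
(3,0): OLD=1301708343/8388608 → NEW=255, ERR=-837386697/8388608
(3,1): OLD=3954442091/67108864 → NEW=0, ERR=3954442091/67108864
(3,2): OLD=62063300913/536870912 → NEW=0, ERR=62063300913/536870912
(3,3): OLD=4064399391059/34359738368 → NEW=0, ERR=4064399391059/34359738368
(3,4): OLD=21195594736499/274877906944 → NEW=0, ERR=21195594736499/274877906944
(3,5): OLD=523897557485789/4398046511104 → NEW=0, ERR=523897557485789/4398046511104
(4,0): OLD=58898495193/1073741824 → NEW=0, ERR=58898495193/1073741824
(4,1): OLD=2917984490501/17179869184 → NEW=255, ERR=-1462882151419/17179869184
(4,2): OLD=64725069387647/549755813888 → NEW=0, ERR=64725069387647/549755813888
(4,3): OLD=1593476430128923/8796093022208 → NEW=255, ERR=-649527290534117/8796093022208
(4,4): OLD=17242962037014987/140737488355328 → NEW=0, ERR=17242962037014987/140737488355328
(4,5): OLD=438304669516758189/2251799813685248 → NEW=255, ERR=-135904282972980051/2251799813685248
(5,0): OLD=24787366879199/274877906944 → NEW=0, ERR=24787366879199/274877906944
(5,1): OLD=1260882997115343/8796093022208 → NEW=255, ERR=-982120723547697/8796093022208
(5,2): OLD=5754459568600533/70368744177664 → NEW=0, ERR=5754459568600533/70368744177664
(5,3): OLD=225251343972019831/2251799813685248 → NEW=0, ERR=225251343972019831/2251799813685248
(5,4): OLD=590509542712790199/4503599627370496 → NEW=255, ERR=-557908362266686281/4503599627370496
(5,5): OLD=-461228532174376669/72057594037927936 → NEW=0, ERR=-461228532174376669/72057594037927936
(6,0): OLD=15937790295693517/140737488355328 → NEW=0, ERR=15937790295693517/140737488355328
(6,1): OLD=253601349093556041/2251799813685248 → NEW=0, ERR=253601349093556041/2251799813685248
(6,2): OLD=1311488281359425185/9007199254740992 → NEW=255, ERR=-985347528599527775/9007199254740992
(6,3): OLD=3931856491127516797/144115188075855872 → NEW=0, ERR=3931856491127516797/144115188075855872
(6,4): OLD=215078318355960626269/2305843009213693952 → NEW=0, ERR=215078318355960626269/2305843009213693952
(6,5): OLD=3027670477381655005803/36893488147419103232 → NEW=0, ERR=3027670477381655005803/36893488147419103232
Row 0: ...#..
Row 1: #.#..#
Row 2: ..#.#.
Row 3: #.....
Row 4: .#.#.#
Row 5: .#..#.
Row 6: ..#...

Answer: ...#..
#.#..#
..#.#.
#.....
.#.#.#
.#..#.
..#...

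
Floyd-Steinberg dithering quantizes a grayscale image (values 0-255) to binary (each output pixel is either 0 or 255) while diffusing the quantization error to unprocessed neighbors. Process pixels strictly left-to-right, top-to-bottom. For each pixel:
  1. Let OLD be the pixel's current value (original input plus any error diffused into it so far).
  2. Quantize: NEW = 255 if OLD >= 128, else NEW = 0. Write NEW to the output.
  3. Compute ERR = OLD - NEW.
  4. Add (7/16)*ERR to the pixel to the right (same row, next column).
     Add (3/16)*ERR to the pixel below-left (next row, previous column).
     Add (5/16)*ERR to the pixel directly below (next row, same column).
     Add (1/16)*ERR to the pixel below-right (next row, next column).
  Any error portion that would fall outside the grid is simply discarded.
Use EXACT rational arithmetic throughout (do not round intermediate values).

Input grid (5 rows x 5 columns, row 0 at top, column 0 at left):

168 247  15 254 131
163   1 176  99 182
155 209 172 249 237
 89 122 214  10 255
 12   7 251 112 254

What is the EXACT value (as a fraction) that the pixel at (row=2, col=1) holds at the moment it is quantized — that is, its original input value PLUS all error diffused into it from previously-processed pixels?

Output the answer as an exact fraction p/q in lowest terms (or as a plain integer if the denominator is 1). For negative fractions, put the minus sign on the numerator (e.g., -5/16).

Answer: 201219459/1048576

Derivation:
(0,0): OLD=168 → NEW=255, ERR=-87
(0,1): OLD=3343/16 → NEW=255, ERR=-737/16
(0,2): OLD=-1319/256 → NEW=0, ERR=-1319/256
(0,3): OLD=1031151/4096 → NEW=255, ERR=-13329/4096
(0,4): OLD=8491913/65536 → NEW=255, ERR=-8219767/65536
(1,0): OLD=32557/256 → NEW=0, ERR=32557/256
(1,1): OLD=73403/2048 → NEW=0, ERR=73403/2048
(1,2): OLD=12227799/65536 → NEW=255, ERR=-4483881/65536
(1,3): OLD=11589643/262144 → NEW=0, ERR=11589643/262144
(1,4): OLD=679242433/4194304 → NEW=255, ERR=-390305087/4194304
(2,0): OLD=6601529/32768 → NEW=255, ERR=-1754311/32768
(2,1): OLD=201219459/1048576 → NEW=255, ERR=-66167421/1048576
Target (2,1): original=209, with diffused error = 201219459/1048576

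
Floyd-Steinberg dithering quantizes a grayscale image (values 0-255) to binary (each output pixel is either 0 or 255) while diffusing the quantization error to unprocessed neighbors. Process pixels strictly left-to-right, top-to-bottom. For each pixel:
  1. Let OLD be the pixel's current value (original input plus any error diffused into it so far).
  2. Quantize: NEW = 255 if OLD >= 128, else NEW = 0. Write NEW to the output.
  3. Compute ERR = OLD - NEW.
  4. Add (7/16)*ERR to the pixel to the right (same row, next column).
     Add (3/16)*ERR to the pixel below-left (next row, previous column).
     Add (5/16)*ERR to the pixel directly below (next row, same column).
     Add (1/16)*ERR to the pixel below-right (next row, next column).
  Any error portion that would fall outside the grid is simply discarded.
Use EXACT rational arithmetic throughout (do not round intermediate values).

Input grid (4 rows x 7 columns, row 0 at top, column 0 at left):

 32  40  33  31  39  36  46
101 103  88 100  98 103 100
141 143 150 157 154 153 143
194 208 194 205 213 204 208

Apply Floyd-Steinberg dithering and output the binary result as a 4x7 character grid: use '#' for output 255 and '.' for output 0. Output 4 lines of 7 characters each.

(0,0): OLD=32 → NEW=0, ERR=32
(0,1): OLD=54 → NEW=0, ERR=54
(0,2): OLD=453/8 → NEW=0, ERR=453/8
(0,3): OLD=7139/128 → NEW=0, ERR=7139/128
(0,4): OLD=129845/2048 → NEW=0, ERR=129845/2048
(0,5): OLD=2088563/32768 → NEW=0, ERR=2088563/32768
(0,6): OLD=38737189/524288 → NEW=0, ERR=38737189/524288
(1,0): OLD=969/8 → NEW=0, ERR=969/8
(1,1): OLD=11871/64 → NEW=255, ERR=-4449/64
(1,2): OLD=182507/2048 → NEW=0, ERR=182507/2048
(1,3): OLD=1407743/8192 → NEW=255, ERR=-681217/8192
(1,4): OLD=50787021/524288 → NEW=0, ERR=50787021/524288
(1,5): OLD=768036349/4194304 → NEW=255, ERR=-301511171/4194304
(1,6): OLD=6417131827/67108864 → NEW=0, ERR=6417131827/67108864
(2,0): OLD=169797/1024 → NEW=255, ERR=-91323/1024
(2,1): OLD=3491047/32768 → NEW=0, ERR=3491047/32768
(2,2): OLD=107228597/524288 → NEW=255, ERR=-26464843/524288
(2,3): OLD=556425485/4194304 → NEW=255, ERR=-513122035/4194304
(2,4): OLD=3760537517/33554432 → NEW=0, ERR=3760537517/33554432
(2,5): OLD=218561264799/1073741824 → NEW=255, ERR=-55242900321/1073741824
(2,6): OLD=2506204677449/17179869184 → NEW=255, ERR=-1874661964471/17179869184
(3,0): OLD=97573333/524288 → NEW=255, ERR=-36120107/524288
(3,1): OLD=822560785/4194304 → NEW=255, ERR=-246986735/4194304
(3,2): OLD=4569553331/33554432 → NEW=255, ERR=-3986826829/33554432
(3,3): OLD=17803432589/134217728 → NEW=255, ERR=-16422088051/134217728
(3,4): OLD=3044273266133/17179869184 → NEW=255, ERR=-1336593375787/17179869184
(3,5): OLD=19300458337839/137438953472 → NEW=255, ERR=-15746474797521/137438953472
(3,6): OLD=265113943752241/2199023255552 → NEW=0, ERR=265113943752241/2199023255552
Row 0: .......
Row 1: .#.#.#.
Row 2: #.##.##
Row 3: ######.

Answer: .......
.#.#.#.
#.##.##
######.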